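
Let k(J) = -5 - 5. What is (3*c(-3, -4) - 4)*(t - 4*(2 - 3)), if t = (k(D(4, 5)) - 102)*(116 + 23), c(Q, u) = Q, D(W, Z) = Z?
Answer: 202332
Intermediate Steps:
k(J) = -10
t = -15568 (t = (-10 - 102)*(116 + 23) = -112*139 = -15568)
(3*c(-3, -4) - 4)*(t - 4*(2 - 3)) = (3*(-3) - 4)*(-15568 - 4*(2 - 3)) = (-9 - 4)*(-15568 - 4*(-1)) = -13*(-15568 + 4) = -13*(-15564) = 202332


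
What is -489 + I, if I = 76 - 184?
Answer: -597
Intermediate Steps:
I = -108
-489 + I = -489 - 108 = -597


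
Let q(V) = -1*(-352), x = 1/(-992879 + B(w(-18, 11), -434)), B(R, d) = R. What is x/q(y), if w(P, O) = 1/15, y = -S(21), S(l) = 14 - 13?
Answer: -15/5242400768 ≈ -2.8613e-9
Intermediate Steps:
S(l) = 1
y = -1 (y = -1*1 = -1)
w(P, O) = 1/15
x = -15/14893184 (x = 1/(-992879 + 1/15) = 1/(-14893184/15) = -15/14893184 ≈ -1.0072e-6)
q(V) = 352
x/q(y) = -15/14893184/352 = -15/14893184*1/352 = -15/5242400768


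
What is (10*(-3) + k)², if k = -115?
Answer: 21025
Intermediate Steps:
(10*(-3) + k)² = (10*(-3) - 115)² = (-30 - 115)² = (-145)² = 21025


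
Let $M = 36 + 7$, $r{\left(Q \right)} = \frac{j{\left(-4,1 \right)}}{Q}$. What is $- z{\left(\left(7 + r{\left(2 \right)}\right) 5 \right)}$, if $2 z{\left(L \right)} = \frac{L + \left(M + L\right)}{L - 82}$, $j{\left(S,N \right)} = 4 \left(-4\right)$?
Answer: $\frac{11}{58} \approx 0.18966$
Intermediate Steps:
$j{\left(S,N \right)} = -16$
$r{\left(Q \right)} = - \frac{16}{Q}$
$M = 43$
$z{\left(L \right)} = \frac{43 + 2 L}{2 \left(-82 + L\right)}$ ($z{\left(L \right)} = \frac{\left(L + \left(43 + L\right)\right) \frac{1}{L - 82}}{2} = \frac{\left(43 + 2 L\right) \frac{1}{-82 + L}}{2} = \frac{\frac{1}{-82 + L} \left(43 + 2 L\right)}{2} = \frac{43 + 2 L}{2 \left(-82 + L\right)}$)
$- z{\left(\left(7 + r{\left(2 \right)}\right) 5 \right)} = - \frac{\frac{43}{2} + \left(7 - \frac{16}{2}\right) 5}{-82 + \left(7 - \frac{16}{2}\right) 5} = - \frac{\frac{43}{2} + \left(7 - 8\right) 5}{-82 + \left(7 - 8\right) 5} = - \frac{\frac{43}{2} - 5}{-82 - 5} = - \frac{33}{\left(-87\right) 2} = - \frac{\left(-1\right) 33}{87 \cdot 2} = \left(-1\right) \left(- \frac{11}{58}\right) = \frac{11}{58}$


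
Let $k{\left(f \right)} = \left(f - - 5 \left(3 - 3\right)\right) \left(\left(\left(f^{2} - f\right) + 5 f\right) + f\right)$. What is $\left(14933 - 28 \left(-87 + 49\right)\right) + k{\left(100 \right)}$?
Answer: $1065997$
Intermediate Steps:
$k{\left(f \right)} = f \left(f^{2} + 5 f\right)$ ($k{\left(f \right)} = \left(f - - 5 \left(3 - 3\right)\right) \left(\left(f^{2} + 4 f\right) + f\right) = \left(f - \left(-5\right) 0\right) \left(f^{2} + 5 f\right) = \left(f - 0\right) \left(f^{2} + 5 f\right) = \left(f + 0\right) \left(f^{2} + 5 f\right) = f \left(f^{2} + 5 f\right)$)
$\left(14933 - 28 \left(-87 + 49\right)\right) + k{\left(100 \right)} = \left(14933 - 28 \left(-87 + 49\right)\right) + 100^{2} \left(5 + 100\right) = \left(14933 - -1064\right) + 10000 \cdot 105 = \left(14933 + 1064\right) + 1050000 = 15997 + 1050000 = 1065997$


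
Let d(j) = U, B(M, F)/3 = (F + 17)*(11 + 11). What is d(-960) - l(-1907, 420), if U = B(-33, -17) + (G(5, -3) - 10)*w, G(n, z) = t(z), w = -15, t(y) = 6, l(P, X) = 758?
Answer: -698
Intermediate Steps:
B(M, F) = 1122 + 66*F (B(M, F) = 3*((F + 17)*(11 + 11)) = 3*((17 + F)*22) = 3*(374 + 22*F) = 1122 + 66*F)
G(n, z) = 6
U = 60 (U = (1122 + 66*(-17)) + (6 - 10)*(-15) = (1122 - 1122) - 4*(-15) = 0 + 60 = 60)
d(j) = 60
d(-960) - l(-1907, 420) = 60 - 1*758 = 60 - 758 = -698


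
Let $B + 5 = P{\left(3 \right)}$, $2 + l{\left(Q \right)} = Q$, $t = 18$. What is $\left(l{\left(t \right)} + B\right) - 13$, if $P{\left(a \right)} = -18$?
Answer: $-20$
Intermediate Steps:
$l{\left(Q \right)} = -2 + Q$
$B = -23$ ($B = -5 - 18 = -23$)
$\left(l{\left(t \right)} + B\right) - 13 = \left(\left(-2 + 18\right) - 23\right) - 13 = \left(16 - 23\right) - 13 = -7 - 13 = -20$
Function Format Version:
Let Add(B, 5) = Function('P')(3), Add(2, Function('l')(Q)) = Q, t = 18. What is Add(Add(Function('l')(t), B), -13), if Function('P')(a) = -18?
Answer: -20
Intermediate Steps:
Function('l')(Q) = Add(-2, Q)
B = -23 (B = Add(-5, -18) = -23)
Add(Add(Function('l')(t), B), -13) = Add(Add(Add(-2, 18), -23), -13) = Add(Add(16, -23), -13) = Add(-7, -13) = -20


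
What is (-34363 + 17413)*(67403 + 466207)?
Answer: -9044689500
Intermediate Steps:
(-34363 + 17413)*(67403 + 466207) = -16950*533610 = -9044689500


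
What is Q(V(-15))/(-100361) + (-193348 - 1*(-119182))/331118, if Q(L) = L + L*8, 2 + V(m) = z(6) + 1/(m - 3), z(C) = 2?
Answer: -7443208367/33231333598 ≈ -0.22398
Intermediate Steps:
V(m) = 1/(-3 + m) (V(m) = -2 + (2 + 1/(m - 3)) = -2 + (2 + 1/(-3 + m)) = 1/(-3 + m))
Q(L) = 9*L (Q(L) = L + 8*L = 9*L)
Q(V(-15))/(-100361) + (-193348 - 1*(-119182))/331118 = (9/(-3 - 15))/(-100361) + (-193348 - 1*(-119182))/331118 = (9/(-18))*(-1/100361) + (-193348 + 119182)*(1/331118) = (9*(-1/18))*(-1/100361) - 74166*1/331118 = -1/2*(-1/100361) - 37083/165559 = 1/200722 - 37083/165559 = -7443208367/33231333598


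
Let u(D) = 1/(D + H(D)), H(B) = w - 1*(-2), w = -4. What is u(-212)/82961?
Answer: -1/17753654 ≈ -5.6326e-8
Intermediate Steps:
H(B) = -2 (H(B) = -4 - 1*(-2) = -4 + 2 = -2)
u(D) = 1/(-2 + D) (u(D) = 1/(D - 2) = 1/(-2 + D))
u(-212)/82961 = 1/(-2 - 212*82961) = (1/82961)/(-214) = -1/214*1/82961 = -1/17753654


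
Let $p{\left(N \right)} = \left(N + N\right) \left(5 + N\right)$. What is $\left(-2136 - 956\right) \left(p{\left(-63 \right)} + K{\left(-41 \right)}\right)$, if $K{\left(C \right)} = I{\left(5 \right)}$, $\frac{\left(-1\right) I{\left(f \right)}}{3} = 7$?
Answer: $-22531404$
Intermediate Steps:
$I{\left(f \right)} = -21$ ($I{\left(f \right)} = \left(-3\right) 7 = -21$)
$K{\left(C \right)} = -21$
$p{\left(N \right)} = 2 N \left(5 + N\right)$
$\left(-2136 - 956\right) \left(p{\left(-63 \right)} + K{\left(-41 \right)}\right) = \left(-2136 - 956\right) \left(2 \left(-63\right) \left(5 - 63\right) - 21\right) = - 3092 \left(2 \left(-63\right) \left(-58\right) - 21\right) = - 3092 \left(7308 - 21\right) = \left(-3092\right) 7287 = -22531404$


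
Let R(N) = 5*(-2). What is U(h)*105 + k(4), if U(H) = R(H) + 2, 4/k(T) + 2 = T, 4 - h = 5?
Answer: -838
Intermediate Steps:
h = -1 (h = 4 - 1*5 = 4 - 5 = -1)
k(T) = 4/(-2 + T)
R(N) = -10
U(H) = -8 (U(H) = -10 + 2 = -8)
U(h)*105 + k(4) = -8*105 + 4/(-2 + 4) = -840 + 4/2 = -840 + 4*(½) = -840 + 2 = -838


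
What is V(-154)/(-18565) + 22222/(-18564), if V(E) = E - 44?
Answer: -204437879/172320330 ≈ -1.1864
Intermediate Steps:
V(E) = -44 + E
V(-154)/(-18565) + 22222/(-18564) = (-44 - 154)/(-18565) + 22222/(-18564) = -198*(-1/18565) + 22222*(-1/18564) = 198/18565 - 11111/9282 = -204437879/172320330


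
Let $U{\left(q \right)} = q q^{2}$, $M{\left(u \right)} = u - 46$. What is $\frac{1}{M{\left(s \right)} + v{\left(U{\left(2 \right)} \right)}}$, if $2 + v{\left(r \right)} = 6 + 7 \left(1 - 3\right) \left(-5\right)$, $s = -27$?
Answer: $1$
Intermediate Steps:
$M{\left(u \right)} = -46 + u$ ($M{\left(u \right)} = u - 46 = -46 + u$)
$U{\left(q \right)} = q^{3}$
$v{\left(r \right)} = 74$ ($v{\left(r \right)} = -2 + \left(6 + 7 \left(1 - 3\right) \left(-5\right)\right) = -2 + \left(6 + 7 \left(\left(-2\right) \left(-5\right)\right)\right) = -2 + \left(6 + 7 \cdot 10\right) = -2 + \left(6 + 70\right) = -2 + 76 = 74$)
$\frac{1}{M{\left(s \right)} + v{\left(U{\left(2 \right)} \right)}} = \frac{1}{\left(-46 - 27\right) + 74} = \frac{1}{-73 + 74} = 1^{-1} = 1$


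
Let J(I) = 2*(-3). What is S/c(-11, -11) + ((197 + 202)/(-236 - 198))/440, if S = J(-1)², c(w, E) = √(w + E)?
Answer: -57/27280 - 18*I*√22/11 ≈ -0.0020894 - 7.6752*I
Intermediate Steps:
J(I) = -6
c(w, E) = √(E + w)
S = 36 (S = (-6)² = 36)
S/c(-11, -11) + ((197 + 202)/(-236 - 198))/440 = 36/(√(-11 - 11)) + ((197 + 202)/(-236 - 198))/440 = 36/(√(-22)) + (399/(-434))*(1/440) = 36/((I*√22)) + (399*(-1/434))*(1/440) = 36*(-I*√22/22) - 57/62*1/440 = -18*I*√22/11 - 57/27280 = -57/27280 - 18*I*√22/11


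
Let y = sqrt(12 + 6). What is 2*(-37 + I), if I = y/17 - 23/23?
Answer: -76 + 6*sqrt(2)/17 ≈ -75.501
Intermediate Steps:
y = 3*sqrt(2) (y = sqrt(18) = 3*sqrt(2) ≈ 4.2426)
I = -1 + 3*sqrt(2)/17 (I = (3*sqrt(2))/17 - 23/23 = (3*sqrt(2))*(1/17) - 23*1/23 = 3*sqrt(2)/17 - 1 = -1 + 3*sqrt(2)/17 ≈ -0.75043)
2*(-37 + I) = 2*(-37 + (-1 + 3*sqrt(2)/17)) = 2*(-38 + 3*sqrt(2)/17) = -76 + 6*sqrt(2)/17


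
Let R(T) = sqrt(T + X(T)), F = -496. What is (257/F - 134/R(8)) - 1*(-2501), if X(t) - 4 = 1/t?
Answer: 1240239/496 - 268*sqrt(194)/97 ≈ 2462.0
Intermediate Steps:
X(t) = 4 + 1/t
R(T) = sqrt(4 + T + 1/T) (R(T) = sqrt(T + (4 + 1/T)) = sqrt(4 + T + 1/T))
(257/F - 134/R(8)) - 1*(-2501) = (257/(-496) - 134/sqrt(4 + 8 + 1/8)) - 1*(-2501) = (257*(-1/496) - 134/sqrt(4 + 8 + 1/8)) + 2501 = (-257/496 - 134*2*sqrt(194)/97) + 2501 = (-257/496 - 268*sqrt(194)/97) + 2501 = 1240239/496 - 268*sqrt(194)/97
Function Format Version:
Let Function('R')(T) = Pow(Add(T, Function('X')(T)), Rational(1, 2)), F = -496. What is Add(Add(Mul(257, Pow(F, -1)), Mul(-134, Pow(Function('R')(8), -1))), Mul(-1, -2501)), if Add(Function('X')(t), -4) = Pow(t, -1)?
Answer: Add(Rational(1240239, 496), Mul(Rational(-268, 97), Pow(194, Rational(1, 2)))) ≈ 2462.0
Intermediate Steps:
Function('X')(t) = Add(4, Pow(t, -1))
Function('R')(T) = Pow(Add(4, T, Pow(T, -1)), Rational(1, 2)) (Function('R')(T) = Pow(Add(T, Add(4, Pow(T, -1))), Rational(1, 2)) = Pow(Add(4, T, Pow(T, -1)), Rational(1, 2)))
Add(Add(Mul(257, Pow(F, -1)), Mul(-134, Pow(Function('R')(8), -1))), Mul(-1, -2501)) = Add(Add(Mul(257, Pow(-496, -1)), Mul(-134, Pow(Pow(Add(4, 8, Pow(8, -1)), Rational(1, 2)), -1))), Mul(-1, -2501)) = Add(Add(Mul(257, Rational(-1, 496)), Mul(-134, Pow(Pow(Add(4, 8, Rational(1, 8)), Rational(1, 2)), -1))), 2501) = Add(Add(Rational(-257, 496), Mul(-134, Pow(Pow(Rational(97, 8), Rational(1, 2)), -1))), 2501) = Add(Add(Rational(-257, 496), Mul(-134, Pow(Mul(Rational(1, 4), Pow(194, Rational(1, 2))), -1))), 2501) = Add(Add(Rational(-257, 496), Mul(-134, Mul(Rational(2, 97), Pow(194, Rational(1, 2))))), 2501) = Add(Add(Rational(-257, 496), Mul(Rational(-268, 97), Pow(194, Rational(1, 2)))), 2501) = Add(Rational(1240239, 496), Mul(Rational(-268, 97), Pow(194, Rational(1, 2))))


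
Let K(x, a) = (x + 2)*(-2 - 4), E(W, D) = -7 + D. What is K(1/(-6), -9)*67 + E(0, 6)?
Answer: -738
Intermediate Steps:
K(x, a) = -12 - 6*x (K(x, a) = (2 + x)*(-6) = -12 - 6*x)
K(1/(-6), -9)*67 + E(0, 6) = (-12 - 6/(-6))*67 + (-7 + 6) = (-12 - 6*(-⅙))*67 - 1 = (-12 + 1)*67 - 1 = -11*67 - 1 = -737 - 1 = -738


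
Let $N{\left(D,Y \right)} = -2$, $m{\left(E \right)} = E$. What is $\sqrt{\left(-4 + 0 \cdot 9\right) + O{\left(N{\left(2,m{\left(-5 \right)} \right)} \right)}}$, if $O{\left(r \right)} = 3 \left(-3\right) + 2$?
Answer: $i \sqrt{11} \approx 3.3166 i$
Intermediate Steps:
$O{\left(r \right)} = -7$ ($O{\left(r \right)} = -9 + 2 = -7$)
$\sqrt{\left(-4 + 0 \cdot 9\right) + O{\left(N{\left(2,m{\left(-5 \right)} \right)} \right)}} = \sqrt{\left(-4 + 0 \cdot 9\right) - 7} = \sqrt{\left(-4 + 0\right) - 7} = \sqrt{-4 - 7} = \sqrt{-11} = i \sqrt{11}$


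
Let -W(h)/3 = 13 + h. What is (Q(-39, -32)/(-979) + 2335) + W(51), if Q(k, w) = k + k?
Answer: 2098075/979 ≈ 2143.1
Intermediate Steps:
Q(k, w) = 2*k
W(h) = -39 - 3*h (W(h) = -3*(13 + h) = -39 - 3*h)
(Q(-39, -32)/(-979) + 2335) + W(51) = ((2*(-39))/(-979) + 2335) + (-39 - 3*51) = (-78*(-1/979) + 2335) + (-39 - 153) = (78/979 + 2335) - 192 = 2286043/979 - 192 = 2098075/979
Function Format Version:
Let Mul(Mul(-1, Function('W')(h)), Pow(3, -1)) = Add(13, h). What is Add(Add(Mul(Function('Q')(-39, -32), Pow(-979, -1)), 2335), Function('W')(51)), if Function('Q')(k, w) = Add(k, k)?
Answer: Rational(2098075, 979) ≈ 2143.1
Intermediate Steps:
Function('Q')(k, w) = Mul(2, k)
Function('W')(h) = Add(-39, Mul(-3, h)) (Function('W')(h) = Mul(-3, Add(13, h)) = Add(-39, Mul(-3, h)))
Add(Add(Mul(Function('Q')(-39, -32), Pow(-979, -1)), 2335), Function('W')(51)) = Add(Add(Mul(Mul(2, -39), Pow(-979, -1)), 2335), Add(-39, Mul(-3, 51))) = Add(Add(Mul(-78, Rational(-1, 979)), 2335), Add(-39, -153)) = Add(Add(Rational(78, 979), 2335), -192) = Add(Rational(2286043, 979), -192) = Rational(2098075, 979)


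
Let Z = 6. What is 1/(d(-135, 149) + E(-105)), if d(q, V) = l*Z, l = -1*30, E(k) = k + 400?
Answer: 1/115 ≈ 0.0086956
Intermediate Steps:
E(k) = 400 + k
l = -30
d(q, V) = -180 (d(q, V) = -30*6 = -180)
1/(d(-135, 149) + E(-105)) = 1/(-180 + (400 - 105)) = 1/(-180 + 295) = 1/115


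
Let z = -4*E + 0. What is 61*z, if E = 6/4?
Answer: -366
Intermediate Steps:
E = 3/2 (E = 6*(1/4) = 3/2 ≈ 1.5000)
z = -6 (z = -4*3/2 + 0 = -6 + 0 = -6)
61*z = 61*(-6) = -366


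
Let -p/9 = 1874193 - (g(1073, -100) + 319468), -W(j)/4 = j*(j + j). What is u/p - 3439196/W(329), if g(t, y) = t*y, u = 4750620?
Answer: 788842878529/215879097630 ≈ 3.6541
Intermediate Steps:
W(j) = -8*j² (W(j) = -4*j*(j + j) = -4*j*2*j = -8*j²)
p = -14958225 (p = -9*(1874193 - (1073*(-100) + 319468)) = -9*(1874193 - (-107300 + 319468)) = -9*(1874193 - 1*212168) = -9*(1874193 - 212168) = -9*1662025 = -14958225)
u/p - 3439196/W(329) = 4750620/(-14958225) - 3439196/((-8*329²)) = 4750620*(-1/14958225) - 3439196/((-8*108241)) = -316708/997215 - 3439196/(-865928) = -316708/997215 - 3439196*(-1/865928) = -316708/997215 + 859799/216482 = 788842878529/215879097630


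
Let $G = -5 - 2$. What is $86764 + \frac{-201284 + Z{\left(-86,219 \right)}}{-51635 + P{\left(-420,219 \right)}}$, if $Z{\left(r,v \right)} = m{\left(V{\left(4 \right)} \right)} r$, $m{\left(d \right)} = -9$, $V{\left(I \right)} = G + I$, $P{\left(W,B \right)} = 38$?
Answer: $\frac{4476962618}{51597} \approx 86768.0$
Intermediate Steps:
$G = -7$ ($G = -5 - 2 = -7$)
$V{\left(I \right)} = -7 + I$
$Z{\left(r,v \right)} = - 9 r$
$86764 + \frac{-201284 + Z{\left(-86,219 \right)}}{-51635 + P{\left(-420,219 \right)}} = 86764 + \frac{-201284 - -774}{-51635 + 38} = 86764 + \frac{-201284 + 774}{-51597} = 86764 - - \frac{200510}{51597} = 86764 + \frac{200510}{51597} = \frac{4476962618}{51597}$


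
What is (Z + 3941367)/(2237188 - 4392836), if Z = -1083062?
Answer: -2858305/2155648 ≈ -1.3260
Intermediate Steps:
(Z + 3941367)/(2237188 - 4392836) = (-1083062 + 3941367)/(2237188 - 4392836) = 2858305/(-2155648) = 2858305*(-1/2155648) = -2858305/2155648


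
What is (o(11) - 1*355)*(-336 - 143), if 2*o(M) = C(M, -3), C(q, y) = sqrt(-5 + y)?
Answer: 170045 - 479*I*sqrt(2) ≈ 1.7005e+5 - 677.41*I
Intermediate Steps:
o(M) = I*sqrt(2) (o(M) = sqrt(-5 - 3)/2 = sqrt(-8)/2 = (2*I*sqrt(2))/2 = I*sqrt(2))
(o(11) - 1*355)*(-336 - 143) = (I*sqrt(2) - 1*355)*(-336 - 143) = (I*sqrt(2) - 355)*(-479) = (-355 + I*sqrt(2))*(-479) = 170045 - 479*I*sqrt(2)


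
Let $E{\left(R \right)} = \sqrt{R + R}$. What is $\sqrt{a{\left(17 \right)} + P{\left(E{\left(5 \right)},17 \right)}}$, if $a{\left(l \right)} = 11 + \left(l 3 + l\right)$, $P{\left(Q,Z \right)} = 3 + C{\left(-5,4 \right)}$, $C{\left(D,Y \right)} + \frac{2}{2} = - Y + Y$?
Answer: $9$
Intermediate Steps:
$E{\left(R \right)} = \sqrt{2} \sqrt{R}$ ($E{\left(R \right)} = \sqrt{2 R} = \sqrt{2} \sqrt{R}$)
$C{\left(D,Y \right)} = -1$ ($C{\left(D,Y \right)} = -1 + \left(- Y + Y\right) = -1 + 0 = -1$)
$P{\left(Q,Z \right)} = 2$ ($P{\left(Q,Z \right)} = 3 - 1 = 2$)
$a{\left(l \right)} = 11 + 4 l$ ($a{\left(l \right)} = 11 + \left(3 l + l\right) = 11 + 4 l$)
$\sqrt{a{\left(17 \right)} + P{\left(E{\left(5 \right)},17 \right)}} = \sqrt{\left(11 + 4 \cdot 17\right) + 2} = \sqrt{\left(11 + 68\right) + 2} = \sqrt{79 + 2} = \sqrt{81} = 9$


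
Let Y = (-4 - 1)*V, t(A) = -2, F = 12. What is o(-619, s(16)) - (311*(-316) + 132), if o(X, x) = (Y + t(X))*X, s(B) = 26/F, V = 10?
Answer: 130332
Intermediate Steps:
s(B) = 13/6 (s(B) = 26/12 = 26*(1/12) = 13/6)
Y = -50 (Y = (-4 - 1)*10 = -5*10 = -50)
o(X, x) = -52*X (o(X, x) = (-50 - 2)*X = -52*X)
o(-619, s(16)) - (311*(-316) + 132) = -52*(-619) - (311*(-316) + 132) = 32188 - (-98276 + 132) = 32188 - 1*(-98144) = 32188 + 98144 = 130332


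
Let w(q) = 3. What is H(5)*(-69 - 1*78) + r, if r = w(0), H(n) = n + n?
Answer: -1467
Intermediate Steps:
H(n) = 2*n
r = 3
H(5)*(-69 - 1*78) + r = (2*5)*(-69 - 1*78) + 3 = 10*(-69 - 78) + 3 = 10*(-147) + 3 = -1470 + 3 = -1467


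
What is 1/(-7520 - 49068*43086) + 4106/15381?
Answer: 3337015405609/12500397962136 ≈ 0.26695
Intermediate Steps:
1/(-7520 - 49068*43086) + 4106/15381 = (1/43086)/(-56588) + 4106*(1/15381) = -1/56588*1/43086 + 4106/15381 = -1/2438150568 + 4106/15381 = 3337015405609/12500397962136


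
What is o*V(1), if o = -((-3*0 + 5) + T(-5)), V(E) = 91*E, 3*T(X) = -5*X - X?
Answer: -1365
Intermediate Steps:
T(X) = -2*X (T(X) = (-5*X - X)/3 = (-6*X)/3 = -2*X)
o = -15 (o = -((-3*0 + 5) - 2*(-5)) = -((0 + 5) + 10) = -(5 + 10) = -1*15 = -15)
o*V(1) = -1365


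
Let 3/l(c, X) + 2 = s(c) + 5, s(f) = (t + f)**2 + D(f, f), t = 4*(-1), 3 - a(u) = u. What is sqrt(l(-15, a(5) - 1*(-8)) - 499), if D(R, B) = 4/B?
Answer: I*sqrt(928372159)/1364 ≈ 22.338*I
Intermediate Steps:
a(u) = 3 - u
t = -4
s(f) = (-4 + f)**2 + 4/f
l(c, X) = 3/(3 + (-4 + c)**2 + 4/c) (l(c, X) = 3/(-2 + (((-4 + c)**2 + 4/c) + 5)) = 3/(-2 + (5 + (-4 + c)**2 + 4/c)) = 3/(3 + (-4 + c)**2 + 4/c))
sqrt(l(-15, a(5) - 1*(-8)) - 499) = sqrt(3*(-15)/(4 + 3*(-15) - 15*(-4 - 15)**2) - 499) = sqrt(3*(-15)/(4 - 45 - 15*(-19)**2) - 499) = sqrt(3*(-15)/(4 - 45 - 15*361) - 499) = sqrt(3*(-15)/(4 - 45 - 5415) - 499) = sqrt(3*(-15)/(-5456) - 499) = sqrt(3*(-15)*(-1/5456) - 499) = sqrt(45/5456 - 499) = sqrt(-2722499/5456) = I*sqrt(928372159)/1364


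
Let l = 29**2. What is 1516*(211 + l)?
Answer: 1594832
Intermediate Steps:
l = 841
1516*(211 + l) = 1516*(211 + 841) = 1516*1052 = 1594832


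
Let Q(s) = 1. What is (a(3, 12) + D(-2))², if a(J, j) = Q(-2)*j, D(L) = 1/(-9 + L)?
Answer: 17161/121 ≈ 141.83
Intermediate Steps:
a(J, j) = j (a(J, j) = 1*j = j)
(a(3, 12) + D(-2))² = (12 + 1/(-9 - 2))² = (12 + 1/(-11))² = (12 - 1/11)² = (131/11)² = 17161/121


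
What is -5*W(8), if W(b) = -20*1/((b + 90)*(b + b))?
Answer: 25/392 ≈ 0.063776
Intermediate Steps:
W(b) = -10/(b*(90 + b)) (W(b) = -20*1/(2*b*(90 + b)) = -10/(b*(90 + b)))
-5*W(8) = -(-50)/(8*(90 + 8)) = -(-50)/(8*98) = -5*(-5/392) = 25/392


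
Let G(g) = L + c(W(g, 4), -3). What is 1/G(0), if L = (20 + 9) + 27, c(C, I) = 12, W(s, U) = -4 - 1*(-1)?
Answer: 1/68 ≈ 0.014706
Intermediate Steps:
W(s, U) = -3 (W(s, U) = -4 + 1 = -3)
L = 56 (L = 29 + 27 = 56)
G(g) = 68 (G(g) = 56 + 12 = 68)
1/G(0) = 1/68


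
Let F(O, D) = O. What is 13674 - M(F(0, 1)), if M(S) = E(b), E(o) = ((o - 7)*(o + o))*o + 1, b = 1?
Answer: 13685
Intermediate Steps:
E(o) = 1 + 2*o²*(-7 + o) (E(o) = ((-7 + o)*(2*o))*o + 1 = (2*o*(-7 + o))*o + 1 = 2*o²*(-7 + o) + 1 = 1 + 2*o²*(-7 + o))
M(S) = -11 (M(S) = 1 - 14*1² + 2*1³ = 1 - 14*1 + 2*1 = 1 - 14 + 2 = -11)
13674 - M(F(0, 1)) = 13674 - 1*(-11) = 13674 + 11 = 13685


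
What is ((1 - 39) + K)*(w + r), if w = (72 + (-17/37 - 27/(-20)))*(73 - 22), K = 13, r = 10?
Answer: -13791445/148 ≈ -93186.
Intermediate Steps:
w = 2750889/740 (w = (72 + (-17*1/37 - 27*(-1/20)))*51 = (72 + (-17/37 + 27/20))*51 = (72 + 659/740)*51 = (53939/740)*51 = 2750889/740 ≈ 3717.4)
((1 - 39) + K)*(w + r) = ((1 - 39) + 13)*(2750889/740 + 10) = (-38 + 13)*(2758289/740) = -25*2758289/740 = -13791445/148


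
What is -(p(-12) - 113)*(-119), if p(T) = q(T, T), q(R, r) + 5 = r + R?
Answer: -16898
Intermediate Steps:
q(R, r) = -5 + R + r (q(R, r) = -5 + (r + R) = -5 + (R + r) = -5 + R + r)
p(T) = -5 + 2*T (p(T) = -5 + T + T = -5 + 2*T)
-(p(-12) - 113)*(-119) = -((-5 + 2*(-12)) - 113)*(-119) = -((-5 - 24) - 113)*(-119) = -(-29 - 113)*(-119) = -(-142)*(-119) = -1*16898 = -16898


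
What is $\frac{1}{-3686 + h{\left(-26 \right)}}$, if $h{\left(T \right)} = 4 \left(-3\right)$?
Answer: $- \frac{1}{3698} \approx -0.00027042$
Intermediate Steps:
$h{\left(T \right)} = -12$
$\frac{1}{-3686 + h{\left(-26 \right)}} = \frac{1}{-3686 - 12} = \frac{1}{-3698} = - \frac{1}{3698}$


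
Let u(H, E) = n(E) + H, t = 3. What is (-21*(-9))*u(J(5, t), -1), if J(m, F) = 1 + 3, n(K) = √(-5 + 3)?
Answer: 756 + 189*I*√2 ≈ 756.0 + 267.29*I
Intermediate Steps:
n(K) = I*√2 (n(K) = √(-2) = I*√2)
J(m, F) = 4
u(H, E) = H + I*√2 (u(H, E) = I*√2 + H = H + I*√2)
(-21*(-9))*u(J(5, t), -1) = (-21*(-9))*(4 + I*√2) = 189*(4 + I*√2) = 756 + 189*I*√2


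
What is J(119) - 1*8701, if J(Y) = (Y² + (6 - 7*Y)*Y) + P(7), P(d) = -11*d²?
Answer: -93492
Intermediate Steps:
J(Y) = -539 + Y² + Y*(6 - 7*Y) (J(Y) = (Y² + (6 - 7*Y)*Y) - 11*7² = (Y² + Y*(6 - 7*Y)) - 11*49 = (Y² + Y*(6 - 7*Y)) - 539 = -539 + Y² + Y*(6 - 7*Y))
J(119) - 1*8701 = (-539 - 6*119² + 6*119) - 1*8701 = (-539 - 6*14161 + 714) - 8701 = (-539 - 84966 + 714) - 8701 = -84791 - 8701 = -93492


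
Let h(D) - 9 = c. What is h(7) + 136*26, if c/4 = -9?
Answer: 3509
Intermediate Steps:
c = -36 (c = 4*(-9) = -36)
h(D) = -27 (h(D) = 9 - 36 = -27)
h(7) + 136*26 = -27 + 136*26 = -27 + 3536 = 3509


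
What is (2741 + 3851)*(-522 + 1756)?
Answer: 8134528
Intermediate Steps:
(2741 + 3851)*(-522 + 1756) = 6592*1234 = 8134528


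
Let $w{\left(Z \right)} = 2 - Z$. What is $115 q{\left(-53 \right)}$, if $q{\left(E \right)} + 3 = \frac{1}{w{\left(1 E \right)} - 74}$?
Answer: $- \frac{6670}{19} \approx -351.05$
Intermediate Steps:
$q{\left(E \right)} = -3 + \frac{1}{-72 - E}$ ($q{\left(E \right)} = -3 + \frac{1}{\left(2 - 1 E\right) - 74} = -3 + \frac{1}{\left(2 - E\right) - 74} = -3 + \frac{1}{-72 - E}$)
$115 q{\left(-53 \right)} = 115 \frac{-217 - -159}{72 - 53} = 115 \frac{-217 + 159}{19} = 115 \cdot \frac{1}{19} \left(-58\right) = 115 \left(- \frac{58}{19}\right) = - \frac{6670}{19}$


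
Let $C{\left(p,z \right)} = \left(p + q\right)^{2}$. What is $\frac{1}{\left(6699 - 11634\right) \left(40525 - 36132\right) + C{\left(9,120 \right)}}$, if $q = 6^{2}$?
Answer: $- \frac{1}{21677430} \approx -4.6131 \cdot 10^{-8}$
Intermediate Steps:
$q = 36$
$C{\left(p,z \right)} = \left(36 + p\right)^{2}$ ($C{\left(p,z \right)} = \left(p + 36\right)^{2} = \left(36 + p\right)^{2}$)
$\frac{1}{\left(6699 - 11634\right) \left(40525 - 36132\right) + C{\left(9,120 \right)}} = \frac{1}{\left(6699 - 11634\right) \left(40525 - 36132\right) + \left(36 + 9\right)^{2}} = \frac{1}{\left(-4935\right) 4393 + 45^{2}} = \frac{1}{-21679455 + 2025} = \frac{1}{-21677430} = - \frac{1}{21677430}$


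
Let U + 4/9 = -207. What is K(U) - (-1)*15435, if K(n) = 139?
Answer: 15574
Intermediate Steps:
U = -1867/9 (U = -4/9 - 207 = -1867/9 ≈ -207.44)
K(U) - (-1)*15435 = 139 - (-1)*15435 = 139 - 1*(-15435) = 139 + 15435 = 15574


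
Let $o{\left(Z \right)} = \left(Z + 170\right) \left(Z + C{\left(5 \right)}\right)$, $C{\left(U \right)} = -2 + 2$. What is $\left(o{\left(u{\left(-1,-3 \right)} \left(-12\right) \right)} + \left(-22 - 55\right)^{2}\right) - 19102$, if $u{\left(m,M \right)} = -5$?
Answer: $627$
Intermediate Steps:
$C{\left(U \right)} = 0$
$o{\left(Z \right)} = Z \left(170 + Z\right)$ ($o{\left(Z \right)} = \left(Z + 170\right) \left(Z + 0\right) = \left(170 + Z\right) Z = Z \left(170 + Z\right)$)
$\left(o{\left(u{\left(-1,-3 \right)} \left(-12\right) \right)} + \left(-22 - 55\right)^{2}\right) - 19102 = \left(\left(-5\right) \left(-12\right) \left(170 - -60\right) + \left(-22 - 55\right)^{2}\right) - 19102 = \left(60 \left(170 + 60\right) + \left(-77\right)^{2}\right) - 19102 = \left(60 \cdot 230 + 5929\right) - 19102 = \left(13800 + 5929\right) - 19102 = 19729 - 19102 = 627$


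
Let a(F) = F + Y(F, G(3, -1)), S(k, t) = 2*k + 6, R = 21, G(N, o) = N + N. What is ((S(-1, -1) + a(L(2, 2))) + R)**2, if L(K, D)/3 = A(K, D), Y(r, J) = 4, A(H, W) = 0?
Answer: 841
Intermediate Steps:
G(N, o) = 2*N
L(K, D) = 0 (L(K, D) = 3*0 = 0)
S(k, t) = 6 + 2*k
a(F) = 4 + F (a(F) = F + 4 = 4 + F)
((S(-1, -1) + a(L(2, 2))) + R)**2 = (((6 + 2*(-1)) + (4 + 0)) + 21)**2 = (((6 - 2) + 4) + 21)**2 = ((4 + 4) + 21)**2 = (8 + 21)**2 = 29**2 = 841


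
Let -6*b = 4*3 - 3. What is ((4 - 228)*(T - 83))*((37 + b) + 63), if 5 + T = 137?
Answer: -1081136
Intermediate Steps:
T = 132 (T = -5 + 137 = 132)
b = -3/2 (b = -(4*3 - 3)/6 = -(12 - 3)/6 = -⅙*9 = -3/2 ≈ -1.5000)
((4 - 228)*(T - 83))*((37 + b) + 63) = ((4 - 228)*(132 - 83))*((37 - 3/2) + 63) = (-224*49)*(71/2 + 63) = -10976*197/2 = -1081136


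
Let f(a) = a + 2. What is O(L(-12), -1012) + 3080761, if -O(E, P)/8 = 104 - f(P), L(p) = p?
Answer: 3071849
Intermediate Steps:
f(a) = 2 + a
O(E, P) = -816 + 8*P (O(E, P) = -8*(104 - (2 + P)) = -8*(104 + (-2 - P)) = -8*(102 - P) = -816 + 8*P)
O(L(-12), -1012) + 3080761 = (-816 + 8*(-1012)) + 3080761 = (-816 - 8096) + 3080761 = -8912 + 3080761 = 3071849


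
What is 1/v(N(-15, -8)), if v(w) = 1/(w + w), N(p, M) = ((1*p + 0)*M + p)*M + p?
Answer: -1710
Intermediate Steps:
N(p, M) = p + M*(p + M*p) (N(p, M) = ((p + 0)*M + p)*M + p = (p*M + p)*M + p = (M*p + p)*M + p = (p + M*p)*M + p = M*(p + M*p) + p = p + M*(p + M*p))
v(w) = 1/(2*w)
1/v(N(-15, -8)) = 1/(1/(2*((-15*(1 - 8 + (-8)²))))) = 1/(1/(2*((-15*(1 - 8 + 64))))) = 1/(1/(2*((-15*57)))) = 1/((½)/(-855)) = 1/((½)*(-1/855)) = 1/(-1/1710) = -1710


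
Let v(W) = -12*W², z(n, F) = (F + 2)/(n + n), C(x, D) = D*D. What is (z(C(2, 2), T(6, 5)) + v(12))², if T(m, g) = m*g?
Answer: 2972176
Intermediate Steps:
T(m, g) = g*m
C(x, D) = D²
z(n, F) = (2 + F)/(2*n) (z(n, F) = (2 + F)/((2*n)) = (2 + F)*(1/(2*n)) = (2 + F)/(2*n))
(z(C(2, 2), T(6, 5)) + v(12))² = ((2 + 5*6)/(2*(2²)) - 12*12²)² = ((½)*(2 + 30)/4 - 12*144)² = ((½)*(¼)*32 - 1728)² = (4 - 1728)² = (-1724)² = 2972176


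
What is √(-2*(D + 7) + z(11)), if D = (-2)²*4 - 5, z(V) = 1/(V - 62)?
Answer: I*√93687/51 ≈ 6.0016*I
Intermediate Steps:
z(V) = 1/(-62 + V)
D = 11 (D = 4*4 - 5 = 16 - 5 = 11)
√(-2*(D + 7) + z(11)) = √(-2*(11 + 7) + 1/(-62 + 11)) = √(-2*18 + 1/(-51)) = √(-36 - 1/51) = √(-1837/51) = I*√93687/51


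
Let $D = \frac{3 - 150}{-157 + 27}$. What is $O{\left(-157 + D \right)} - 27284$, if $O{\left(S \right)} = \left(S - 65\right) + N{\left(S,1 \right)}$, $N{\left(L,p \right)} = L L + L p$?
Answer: $- \frac{56877311}{16900} \approx -3365.5$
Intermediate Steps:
$D = \frac{147}{130}$ ($D = - \frac{147}{-130} = \left(-147\right) \left(- \frac{1}{130}\right) = \frac{147}{130} \approx 1.1308$)
$N{\left(L,p \right)} = L^{2} + L p$
$O{\left(S \right)} = -65 + S + S \left(1 + S\right)$ ($O{\left(S \right)} = \left(S - 65\right) + S \left(S + 1\right) = \left(-65 + S\right) + S \left(1 + S\right) = -65 + S + S \left(1 + S\right)$)
$O{\left(-157 + D \right)} - 27284 = \left(-65 + \left(-157 + \frac{147}{130}\right) + \left(-157 + \frac{147}{130}\right) \left(1 + \left(-157 + \frac{147}{130}\right)\right)\right) - 27284 = \left(-65 - \frac{20263}{130} - \frac{20263 \left(1 - \frac{20263}{130}\right)}{130}\right) - 27284 = \left(-65 - \frac{20263}{130} - - \frac{407954979}{16900}\right) - 27284 = \left(-65 - \frac{20263}{130} + \frac{407954979}{16900}\right) - 27284 = \frac{404222289}{16900} - 27284 = - \frac{56877311}{16900}$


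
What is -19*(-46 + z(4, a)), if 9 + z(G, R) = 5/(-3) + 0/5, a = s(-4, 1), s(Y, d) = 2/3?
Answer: 3230/3 ≈ 1076.7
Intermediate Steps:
s(Y, d) = ⅔ (s(Y, d) = 2*(⅓) = ⅔)
a = ⅔ ≈ 0.66667
z(G, R) = -32/3 (z(G, R) = -9 + (5/(-3) + 0/5) = -9 + (5*(-⅓) + 0*(⅕)) = -9 + (-5/3 + 0) = -9 - 5/3 = -32/3)
-19*(-46 + z(4, a)) = -19*(-46 - 32/3) = -19*(-170/3) = 3230/3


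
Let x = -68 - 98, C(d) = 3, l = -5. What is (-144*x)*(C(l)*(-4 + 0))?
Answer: -286848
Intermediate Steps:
x = -166
(-144*x)*(C(l)*(-4 + 0)) = (-144*(-166))*(3*(-4 + 0)) = 23904*(3*(-4)) = 23904*(-12) = -286848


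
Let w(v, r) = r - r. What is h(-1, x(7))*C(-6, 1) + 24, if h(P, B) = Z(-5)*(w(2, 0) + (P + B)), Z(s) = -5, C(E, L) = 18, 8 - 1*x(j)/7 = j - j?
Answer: -4926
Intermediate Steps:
x(j) = 56 (x(j) = 56 - 7*(j - j) = 56 - 7*0 = 56 + 0 = 56)
w(v, r) = 0
h(P, B) = -5*B - 5*P (h(P, B) = -5*(0 + (P + B)) = -5*(0 + (B + P)) = -5*(B + P) = -5*B - 5*P)
h(-1, x(7))*C(-6, 1) + 24 = (-5*56 - 5*(-1))*18 + 24 = (-280 + 5)*18 + 24 = -275*18 + 24 = -4950 + 24 = -4926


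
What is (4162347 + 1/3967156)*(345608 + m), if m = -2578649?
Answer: -36873491181046869453/3967156 ≈ -9.2947e+12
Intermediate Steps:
(4162347 + 1/3967156)*(345608 + m) = (4162347 + 1/3967156)*(345608 - 2578649) = (4162347 + 1/3967156)*(-2233041) = (16512679875133/3967156)*(-2233041) = -36873491181046869453/3967156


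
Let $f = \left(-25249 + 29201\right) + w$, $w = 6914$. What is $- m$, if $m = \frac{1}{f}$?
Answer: $- \frac{1}{10866} \approx -9.203 \cdot 10^{-5}$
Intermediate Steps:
$f = 10866$ ($f = \left(-25249 + 29201\right) + 6914 = 3952 + 6914 = 10866$)
$m = \frac{1}{10866} \approx 9.203 \cdot 10^{-5}$
$- m = \left(-1\right) \frac{1}{10866} = - \frac{1}{10866}$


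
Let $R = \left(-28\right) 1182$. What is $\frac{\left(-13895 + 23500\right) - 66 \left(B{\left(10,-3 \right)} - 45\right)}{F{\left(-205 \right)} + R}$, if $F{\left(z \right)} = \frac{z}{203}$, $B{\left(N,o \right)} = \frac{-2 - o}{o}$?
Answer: $- \frac{2557191}{6718693} \approx -0.38061$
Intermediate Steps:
$B{\left(N,o \right)} = \frac{-2 - o}{o}$
$R = -33096$
$F{\left(z \right)} = \frac{z}{203}$ ($F{\left(z \right)} = z \frac{1}{203} = \frac{z}{203}$)
$\frac{\left(-13895 + 23500\right) - 66 \left(B{\left(10,-3 \right)} - 45\right)}{F{\left(-205 \right)} + R} = \frac{\left(-13895 + 23500\right) - 66 \left(\frac{-2 - -3}{-3} - 45\right)}{\frac{1}{203} \left(-205\right) - 33096} = \frac{9605 - 66 \left(- \frac{-2 + 3}{3} - 45\right)}{- \frac{205}{203} - 33096} = \frac{9605 - 66 \left(\left(- \frac{1}{3}\right) 1 - 45\right)}{- \frac{6718693}{203}} = \left(9605 - 66 \left(- \frac{1}{3} - 45\right)\right) \left(- \frac{203}{6718693}\right) = \left(9605 - -2992\right) \left(- \frac{203}{6718693}\right) = \left(9605 + 2992\right) \left(- \frac{203}{6718693}\right) = 12597 \left(- \frac{203}{6718693}\right) = - \frac{2557191}{6718693}$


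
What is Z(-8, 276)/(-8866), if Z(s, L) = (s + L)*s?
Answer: 1072/4433 ≈ 0.24182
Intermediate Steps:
Z(s, L) = s*(L + s) (Z(s, L) = (L + s)*s = s*(L + s))
Z(-8, 276)/(-8866) = -8*(276 - 8)/(-8866) = -8*268*(-1/8866) = -2144*(-1/8866) = 1072/4433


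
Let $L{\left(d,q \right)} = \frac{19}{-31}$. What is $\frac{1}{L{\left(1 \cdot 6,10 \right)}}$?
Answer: $- \frac{31}{19} \approx -1.6316$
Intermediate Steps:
$L{\left(d,q \right)} = - \frac{19}{31}$ ($L{\left(d,q \right)} = 19 \left(- \frac{1}{31}\right) = - \frac{19}{31}$)
$\frac{1}{L{\left(1 \cdot 6,10 \right)}} = \frac{1}{- \frac{19}{31}} = - \frac{31}{19}$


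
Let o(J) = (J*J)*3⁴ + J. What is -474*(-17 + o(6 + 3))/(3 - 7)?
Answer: 1553061/2 ≈ 7.7653e+5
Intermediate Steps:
o(J) = J + 81*J² (o(J) = J²*81 + J = 81*J² + J = J + 81*J²)
-474*(-17 + o(6 + 3))/(3 - 7) = -474*(-17 + (6 + 3)*(1 + 81*(6 + 3)))/(3 - 7) = -474*(-17 + 9*(1 + 81*9))/(-4) = -474*(-17 + 9*(1 + 729))*(-1)/4 = -474*(-17 + 9*730)*(-1)/4 = -474*(-17 + 6570)*(-1)/4 = -3106122*(-1)/4 = -474*(-6553/4) = 1553061/2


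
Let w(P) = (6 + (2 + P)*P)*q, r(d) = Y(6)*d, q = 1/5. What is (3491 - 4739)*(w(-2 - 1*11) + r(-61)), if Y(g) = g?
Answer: 2097888/5 ≈ 4.1958e+5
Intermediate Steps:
q = ⅕ ≈ 0.20000
r(d) = 6*d
w(P) = 6/5 + P*(2 + P)/5 (w(P) = (6 + (2 + P)*P)*(⅕) = (6 + P*(2 + P))*(⅕) = 6/5 + P*(2 + P)/5)
(3491 - 4739)*(w(-2 - 1*11) + r(-61)) = (3491 - 4739)*((6/5 + (-2 - 1*11)²/5 + 2*(-2 - 1*11)/5) + 6*(-61)) = -1248*((6/5 + (-2 - 11)²/5 + 2*(-2 - 11)/5) - 366) = -1248*((6/5 + (⅕)*(-13)² + (⅖)*(-13)) - 366) = -1248*((6/5 + (⅕)*169 - 26/5) - 366) = -1248*((6/5 + 169/5 - 26/5) - 366) = -1248*(149/5 - 366) = -1248*(-1681/5) = 2097888/5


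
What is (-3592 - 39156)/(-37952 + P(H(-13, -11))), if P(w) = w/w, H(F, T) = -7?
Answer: 42748/37951 ≈ 1.1264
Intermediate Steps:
P(w) = 1
(-3592 - 39156)/(-37952 + P(H(-13, -11))) = (-3592 - 39156)/(-37952 + 1) = -42748/(-37951) = -42748*(-1/37951) = 42748/37951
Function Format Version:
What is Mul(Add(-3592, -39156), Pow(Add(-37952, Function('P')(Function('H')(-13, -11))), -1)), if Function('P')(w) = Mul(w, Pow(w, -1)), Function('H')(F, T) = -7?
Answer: Rational(42748, 37951) ≈ 1.1264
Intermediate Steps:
Function('P')(w) = 1
Mul(Add(-3592, -39156), Pow(Add(-37952, Function('P')(Function('H')(-13, -11))), -1)) = Mul(Add(-3592, -39156), Pow(Add(-37952, 1), -1)) = Mul(-42748, Pow(-37951, -1)) = Mul(-42748, Rational(-1, 37951)) = Rational(42748, 37951)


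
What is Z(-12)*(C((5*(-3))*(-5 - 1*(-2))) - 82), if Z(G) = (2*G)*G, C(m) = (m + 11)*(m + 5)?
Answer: 782784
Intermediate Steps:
C(m) = (5 + m)*(11 + m) (C(m) = (11 + m)*(5 + m) = (5 + m)*(11 + m))
Z(G) = 2*G²
Z(-12)*(C((5*(-3))*(-5 - 1*(-2))) - 82) = (2*(-12)²)*((55 + ((5*(-3))*(-5 - 1*(-2)))² + 16*((5*(-3))*(-5 - 1*(-2)))) - 82) = (2*144)*((55 + (-15*(-5 + 2))² + 16*(-15*(-5 + 2))) - 82) = 288*((55 + (-15*(-3))² + 16*(-15*(-3))) - 82) = 288*((55 + 45² + 16*45) - 82) = 288*((55 + 2025 + 720) - 82) = 288*(2800 - 82) = 288*2718 = 782784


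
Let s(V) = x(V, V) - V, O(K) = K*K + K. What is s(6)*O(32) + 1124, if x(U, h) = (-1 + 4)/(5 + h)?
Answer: -4924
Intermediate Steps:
x(U, h) = 3/(5 + h)
O(K) = K + K² (O(K) = K² + K = K + K²)
s(V) = -V + 3/(5 + V) (s(V) = 3/(5 + V) - V = -V + 3/(5 + V))
s(6)*O(32) + 1124 = ((3 - 1*6*(5 + 6))/(5 + 6))*(32*(1 + 32)) + 1124 = ((3 - 1*6*11)/11)*(32*33) + 1124 = ((3 - 66)/11)*1056 + 1124 = ((1/11)*(-63))*1056 + 1124 = -63/11*1056 + 1124 = -6048 + 1124 = -4924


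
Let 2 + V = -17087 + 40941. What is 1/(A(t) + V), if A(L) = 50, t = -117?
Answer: 1/23902 ≈ 4.1838e-5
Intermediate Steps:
V = 23852 (V = -2 + (-17087 + 40941) = -2 + 23854 = 23852)
1/(A(t) + V) = 1/(50 + 23852) = 1/23902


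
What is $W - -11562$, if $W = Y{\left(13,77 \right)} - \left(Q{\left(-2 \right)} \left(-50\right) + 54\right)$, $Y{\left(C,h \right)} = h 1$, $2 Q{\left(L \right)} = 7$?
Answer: $11760$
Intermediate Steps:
$Q{\left(L \right)} = \frac{7}{2}$ ($Q{\left(L \right)} = \frac{1}{2} \cdot 7 = \frac{7}{2}$)
$Y{\left(C,h \right)} = h$
$W = 198$ ($W = 77 - \left(\frac{7}{2} \left(-50\right) + 54\right) = 77 - \left(-175 + 54\right) = 77 - -121 = 77 + 121 = 198$)
$W - -11562 = 198 - -11562 = 198 + 11562 = 11760$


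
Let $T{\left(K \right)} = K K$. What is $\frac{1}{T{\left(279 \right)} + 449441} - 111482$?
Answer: $- \frac{58782451923}{527282} \approx -1.1148 \cdot 10^{5}$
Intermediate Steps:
$T{\left(K \right)} = K^{2}$
$\frac{1}{T{\left(279 \right)} + 449441} - 111482 = \frac{1}{279^{2} + 449441} - 111482 = \frac{1}{77841 + 449441} - 111482 = \frac{1}{527282} - 111482 = - \frac{58782451923}{527282}$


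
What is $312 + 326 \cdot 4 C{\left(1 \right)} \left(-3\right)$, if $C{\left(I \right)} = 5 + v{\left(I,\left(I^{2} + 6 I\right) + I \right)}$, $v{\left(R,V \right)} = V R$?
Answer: $-50544$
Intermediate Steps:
$v{\left(R,V \right)} = R V$
$C{\left(I \right)} = 5 + I \left(I^{2} + 7 I\right)$ ($C{\left(I \right)} = 5 + I \left(\left(I^{2} + 6 I\right) + I\right) = 5 + I \left(I^{2} + 7 I\right)$)
$312 + 326 \cdot 4 C{\left(1 \right)} \left(-3\right) = 312 + 326 \cdot 4 \left(5 + 1^{2} \left(7 + 1\right)\right) \left(-3\right) = 312 + 326 \cdot 4 \left(5 + 1 \cdot 8\right) \left(-3\right) = 312 + 326 \cdot 4 \left(5 + 8\right) \left(-3\right) = 312 + 326 \cdot 4 \cdot 13 \left(-3\right) = 312 + 326 \cdot 52 \left(-3\right) = 312 + 326 \left(-156\right) = 312 - 50856 = -50544$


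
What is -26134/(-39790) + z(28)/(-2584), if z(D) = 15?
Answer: 33466703/51408680 ≈ 0.65099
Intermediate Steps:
-26134/(-39790) + z(28)/(-2584) = -26134/(-39790) + 15/(-2584) = -26134*(-1/39790) + 15*(-1/2584) = 13067/19895 - 15/2584 = 33466703/51408680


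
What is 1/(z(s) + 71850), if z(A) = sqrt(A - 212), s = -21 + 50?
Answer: 23950/1720807561 - I*sqrt(183)/5162422683 ≈ 1.3918e-5 - 2.6204e-9*I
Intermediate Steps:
s = 29
z(A) = sqrt(-212 + A)
1/(z(s) + 71850) = 1/(sqrt(-212 + 29) + 71850) = 1/(sqrt(-183) + 71850) = 1/(I*sqrt(183) + 71850) = 1/(71850 + I*sqrt(183))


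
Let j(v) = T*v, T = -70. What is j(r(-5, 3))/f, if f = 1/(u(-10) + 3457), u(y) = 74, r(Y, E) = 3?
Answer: -741510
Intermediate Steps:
j(v) = -70*v
f = 1/3531 (f = 1/(74 + 3457) = 1/3531 ≈ 0.00028321)
j(r(-5, 3))/f = (-70*3)/(1/3531) = -210*3531 = -741510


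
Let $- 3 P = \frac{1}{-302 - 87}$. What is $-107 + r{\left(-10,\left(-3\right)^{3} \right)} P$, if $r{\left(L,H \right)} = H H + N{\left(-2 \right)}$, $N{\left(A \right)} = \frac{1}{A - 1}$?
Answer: $- \frac{372421}{3501} \approx -106.38$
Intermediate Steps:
$N{\left(A \right)} = \frac{1}{-1 + A}$
$P = \frac{1}{1167}$ ($P = - \frac{1}{3 \left(-302 - 87\right)} = - \frac{1}{3 \left(-389\right)} = \left(- \frac{1}{3}\right) \left(- \frac{1}{389}\right) = \frac{1}{1167} \approx 0.0008569$)
$r{\left(L,H \right)} = - \frac{1}{3} + H^{2}$ ($r{\left(L,H \right)} = H H + \frac{1}{-1 - 2} = H^{2} + \frac{1}{-3} = H^{2} - \frac{1}{3} = - \frac{1}{3} + H^{2}$)
$-107 + r{\left(-10,\left(-3\right)^{3} \right)} P = -107 + \left(- \frac{1}{3} + \left(\left(-3\right)^{3}\right)^{2}\right) \frac{1}{1167} = -107 + \left(- \frac{1}{3} + \left(-27\right)^{2}\right) \frac{1}{1167} = -107 + \left(- \frac{1}{3} + 729\right) \frac{1}{1167} = -107 + \frac{2186}{3} \cdot \frac{1}{1167} = -107 + \frac{2186}{3501} = - \frac{372421}{3501}$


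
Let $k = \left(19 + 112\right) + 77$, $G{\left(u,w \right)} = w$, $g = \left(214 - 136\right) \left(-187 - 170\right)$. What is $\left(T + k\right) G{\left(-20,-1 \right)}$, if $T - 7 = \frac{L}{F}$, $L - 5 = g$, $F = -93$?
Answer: $- \frac{47836}{93} \approx -514.37$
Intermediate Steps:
$g = -27846$ ($g = 78 \left(-357\right) = -27846$)
$L = -27841$ ($L = 5 - 27846 = -27841$)
$T = \frac{28492}{93}$ ($T = 7 - \frac{27841}{-93} = 7 - - \frac{27841}{93} = 7 + \frac{27841}{93} = \frac{28492}{93} \approx 306.37$)
$k = 208$ ($k = 131 + 77 = 208$)
$\left(T + k\right) G{\left(-20,-1 \right)} = \left(\frac{28492}{93} + 208\right) \left(-1\right) = \frac{47836}{93} \left(-1\right) = - \frac{47836}{93}$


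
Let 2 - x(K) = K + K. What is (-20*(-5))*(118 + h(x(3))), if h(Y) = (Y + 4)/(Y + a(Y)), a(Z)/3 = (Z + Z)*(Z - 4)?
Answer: 11800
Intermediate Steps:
x(K) = 2 - 2*K (x(K) = 2 - (K + K) = 2 - 2*K)
a(Z) = 6*Z*(-4 + Z) (a(Z) = 3*((Z + Z)*(Z - 4)) = 3*((2*Z)*(-4 + Z)) = 3*(2*Z*(-4 + Z)) = 6*Z*(-4 + Z))
h(Y) = (4 + Y)/(Y + 6*Y*(-4 + Y)) (h(Y) = (Y + 4)/(Y + 6*Y*(-4 + Y)) = (4 + Y)/(Y + 6*Y*(-4 + Y)))
(-20*(-5))*(118 + h(x(3))) = (-20*(-5))*(118 + (4 + (2 - 2*3))/((2 - 2*3)*(-23 + 6*(2 - 2*3)))) = 100*(118 + (4 + (2 - 6))/((2 - 6)*(-23 + 6*(2 - 6)))) = 100*(118 + (4 - 4)/((-4)*(-23 + 6*(-4)))) = 100*(118 - ¼*0/(-23 - 24)) = 100*(118 - ¼*0/(-47)) = 100*(118 - ¼*(-1/47)*0) = 100*(118 + 0) = 100*118 = 11800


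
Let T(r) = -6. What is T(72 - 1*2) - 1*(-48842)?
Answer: 48836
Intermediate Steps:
T(72 - 1*2) - 1*(-48842) = -6 - 1*(-48842) = -6 + 48842 = 48836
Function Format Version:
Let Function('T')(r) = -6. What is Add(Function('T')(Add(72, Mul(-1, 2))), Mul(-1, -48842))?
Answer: 48836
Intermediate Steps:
Add(Function('T')(Add(72, Mul(-1, 2))), Mul(-1, -48842)) = Add(-6, Mul(-1, -48842)) = Add(-6, 48842) = 48836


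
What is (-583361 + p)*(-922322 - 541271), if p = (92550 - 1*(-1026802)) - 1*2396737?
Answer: 2723374820378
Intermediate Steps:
p = -1277385 (p = (92550 + 1026802) - 2396737 = 1119352 - 2396737 = -1277385)
(-583361 + p)*(-922322 - 541271) = (-583361 - 1277385)*(-922322 - 541271) = -1860746*(-1463593) = 2723374820378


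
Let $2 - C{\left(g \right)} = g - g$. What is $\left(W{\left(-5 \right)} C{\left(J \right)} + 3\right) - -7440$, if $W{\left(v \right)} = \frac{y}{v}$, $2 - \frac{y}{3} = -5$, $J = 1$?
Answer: $\frac{37173}{5} \approx 7434.6$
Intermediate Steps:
$y = 21$ ($y = 6 - -15 = 6 + 15 = 21$)
$W{\left(v \right)} = \frac{21}{v}$
$C{\left(g \right)} = 2$ ($C{\left(g \right)} = 2 - \left(g - g\right) = 2 - 0 = 2 + 0 = 2$)
$\left(W{\left(-5 \right)} C{\left(J \right)} + 3\right) - -7440 = \left(\frac{21}{-5} \cdot 2 + 3\right) - -7440 = \left(21 \left(- \frac{1}{5}\right) 2 + 3\right) + 7440 = \left(\left(- \frac{21}{5}\right) 2 + 3\right) + 7440 = \left(- \frac{42}{5} + 3\right) + 7440 = - \frac{27}{5} + 7440 = \frac{37173}{5}$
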